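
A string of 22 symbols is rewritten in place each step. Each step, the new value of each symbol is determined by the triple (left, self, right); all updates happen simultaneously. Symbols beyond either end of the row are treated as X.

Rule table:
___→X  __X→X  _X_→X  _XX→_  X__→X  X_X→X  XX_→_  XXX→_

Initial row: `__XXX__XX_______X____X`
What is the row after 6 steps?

__XXX__XX____________X

XX___XX__XXXXXXXXXXXX_
__XXX__XX____________X
XX___XX__XXXXXXXXXXXX_  (repeats step 1; period 2)
step 6: __XXX__XX____________X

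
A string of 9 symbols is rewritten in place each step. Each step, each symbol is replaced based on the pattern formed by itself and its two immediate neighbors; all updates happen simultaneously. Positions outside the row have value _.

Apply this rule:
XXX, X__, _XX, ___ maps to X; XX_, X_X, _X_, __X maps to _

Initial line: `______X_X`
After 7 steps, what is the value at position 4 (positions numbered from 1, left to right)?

step 1: XXXXX____
step 2: XXXX_XXXX
step 3: XXX__XXX_
step 4: XX_X_XX_X
step 5: X____X___
step 6: _XXX__XXX
step 7: _XX_X_XX_
position 4 holds _

_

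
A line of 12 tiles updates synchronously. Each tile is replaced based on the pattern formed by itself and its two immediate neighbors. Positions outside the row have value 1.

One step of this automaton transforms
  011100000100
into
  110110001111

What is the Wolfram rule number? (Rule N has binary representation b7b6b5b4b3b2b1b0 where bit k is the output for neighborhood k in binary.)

126

position 2: 111 → 0  (bit 7 = 0)
position 3: 110 → 1  (bit 6 = 1)
position 0: 101 → 1  (bit 5 = 1)
position 4: 100 → 1  (bit 4 = 1)
position 1: 011 → 1  (bit 3 = 1)
position 9: 010 → 1  (bit 2 = 1)
position 8: 001 → 1  (bit 1 = 1)
position 5: 000 → 0  (bit 0 = 0)
bits b7..b0 = 01111110 = 126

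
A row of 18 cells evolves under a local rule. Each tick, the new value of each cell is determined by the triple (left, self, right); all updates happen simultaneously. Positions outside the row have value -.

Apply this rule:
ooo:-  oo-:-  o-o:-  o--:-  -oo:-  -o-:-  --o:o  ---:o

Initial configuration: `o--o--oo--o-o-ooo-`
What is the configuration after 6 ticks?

oooo--o--oo--ooooo

--o--o---o--------
oo--o--oo--ooooooo
---o--o---o-------
ooo--o--oo--oooooo
----o--o---o------
oooo--o--oo--ooooo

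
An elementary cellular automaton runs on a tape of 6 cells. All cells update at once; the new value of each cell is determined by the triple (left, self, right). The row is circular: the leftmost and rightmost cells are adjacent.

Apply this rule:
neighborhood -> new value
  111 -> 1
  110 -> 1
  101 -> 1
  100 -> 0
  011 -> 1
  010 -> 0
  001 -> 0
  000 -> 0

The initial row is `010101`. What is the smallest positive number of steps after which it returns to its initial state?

2

step 1: 101010
step 2: 010101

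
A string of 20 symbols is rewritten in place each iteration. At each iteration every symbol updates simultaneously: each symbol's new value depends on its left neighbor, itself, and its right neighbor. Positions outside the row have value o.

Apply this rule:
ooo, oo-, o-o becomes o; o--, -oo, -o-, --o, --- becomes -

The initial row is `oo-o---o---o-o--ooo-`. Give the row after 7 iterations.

ooo---------o----ooo
ooo---------------oo
ooo----------------o
ooo-----------------
ooo-----------------  (fixed point — unchanged through iteration 7)

ooo-----------------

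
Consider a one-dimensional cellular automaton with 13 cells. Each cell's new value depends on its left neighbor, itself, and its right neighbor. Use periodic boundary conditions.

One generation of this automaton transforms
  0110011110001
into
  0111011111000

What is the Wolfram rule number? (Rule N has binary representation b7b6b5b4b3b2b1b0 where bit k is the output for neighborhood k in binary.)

216

position 6: 111 → 1  (bit 7 = 1)
position 2: 110 → 1  (bit 6 = 1)
position 0: 101 → 0  (bit 5 = 0)
position 3: 100 → 1  (bit 4 = 1)
position 1: 011 → 1  (bit 3 = 1)
position 12: 010 → 0  (bit 2 = 0)
position 4: 001 → 0  (bit 1 = 0)
position 10: 000 → 0  (bit 0 = 0)
bits b7..b0 = 11011000 = 216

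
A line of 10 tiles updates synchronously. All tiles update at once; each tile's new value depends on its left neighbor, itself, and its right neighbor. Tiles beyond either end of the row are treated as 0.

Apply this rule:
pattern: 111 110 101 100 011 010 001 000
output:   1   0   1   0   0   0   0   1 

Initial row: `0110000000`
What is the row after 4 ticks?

0001100001

0000111111
1110011110
0100001100
0001100001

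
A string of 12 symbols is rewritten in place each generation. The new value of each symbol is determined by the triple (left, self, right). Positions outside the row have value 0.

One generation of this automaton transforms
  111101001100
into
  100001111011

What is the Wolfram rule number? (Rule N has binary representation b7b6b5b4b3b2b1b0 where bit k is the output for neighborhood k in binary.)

position 1: 111 → 0  (bit 7 = 0)
position 3: 110 → 0  (bit 6 = 0)
position 4: 101 → 0  (bit 5 = 0)
position 6: 100 → 1  (bit 4 = 1)
position 0: 011 → 1  (bit 3 = 1)
position 5: 010 → 1  (bit 2 = 1)
position 7: 001 → 1  (bit 1 = 1)
position 11: 000 → 1  (bit 0 = 1)
bits b7..b0 = 00011111 = 31

31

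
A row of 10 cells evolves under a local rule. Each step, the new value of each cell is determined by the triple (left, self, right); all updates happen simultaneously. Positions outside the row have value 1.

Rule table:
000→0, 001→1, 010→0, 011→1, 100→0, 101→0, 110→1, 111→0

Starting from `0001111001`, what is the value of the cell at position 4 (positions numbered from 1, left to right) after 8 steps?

step 1: 0011001011
step 2: 0111010010
step 3: 0101000100
step 4: 0000001001
step 5: 0000010011
step 6: 0000100110
step 7: 0001001110
step 8: 0010011010
position 4 holds 0

0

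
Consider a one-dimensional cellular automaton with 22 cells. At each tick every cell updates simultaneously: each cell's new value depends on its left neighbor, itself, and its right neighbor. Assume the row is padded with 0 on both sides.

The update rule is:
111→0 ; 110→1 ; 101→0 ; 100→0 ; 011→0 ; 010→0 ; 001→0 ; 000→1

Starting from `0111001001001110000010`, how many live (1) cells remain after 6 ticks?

0001000000000010111000
1100011111111000001011
0101000000001011100001
0000011111100000101100
1111000000101110000101
0001011110000010110000
count of 1: 8

8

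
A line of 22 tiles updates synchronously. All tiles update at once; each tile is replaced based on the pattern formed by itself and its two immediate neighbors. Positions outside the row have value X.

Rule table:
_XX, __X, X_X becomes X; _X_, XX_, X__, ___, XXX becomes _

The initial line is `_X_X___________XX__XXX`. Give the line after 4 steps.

X_X___________XX__XX__
_X___________XX__XX__X
X___________XX__XX__XX
___________XX__XX__XX_

___________XX__XX__XX_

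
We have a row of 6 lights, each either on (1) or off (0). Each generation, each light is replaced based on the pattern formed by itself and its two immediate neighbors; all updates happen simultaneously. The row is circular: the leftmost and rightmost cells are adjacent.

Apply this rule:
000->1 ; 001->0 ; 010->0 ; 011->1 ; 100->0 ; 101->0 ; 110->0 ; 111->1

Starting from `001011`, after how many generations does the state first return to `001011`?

9

generation 1: 000010
generation 2: 111000
generation 3: 110010
generation 4: 100000
generation 5: 001110
generation 6: 101100
generation 7: 001000
generation 8: 100011
generation 9: 001011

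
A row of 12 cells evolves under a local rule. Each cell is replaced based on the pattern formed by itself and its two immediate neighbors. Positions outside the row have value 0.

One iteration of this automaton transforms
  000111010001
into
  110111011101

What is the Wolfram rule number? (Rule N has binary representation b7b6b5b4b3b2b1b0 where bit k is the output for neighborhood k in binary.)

position 4: 111 → 1  (bit 7 = 1)
position 5: 110 → 1  (bit 6 = 1)
position 6: 101 → 0  (bit 5 = 0)
position 8: 100 → 1  (bit 4 = 1)
position 3: 011 → 1  (bit 3 = 1)
position 7: 010 → 1  (bit 2 = 1)
position 2: 001 → 0  (bit 1 = 0)
position 0: 000 → 1  (bit 0 = 1)
bits b7..b0 = 11011101 = 221

221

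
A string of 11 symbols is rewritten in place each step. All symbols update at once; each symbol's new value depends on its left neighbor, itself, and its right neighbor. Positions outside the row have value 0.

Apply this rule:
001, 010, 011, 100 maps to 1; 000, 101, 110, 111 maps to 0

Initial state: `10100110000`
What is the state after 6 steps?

10111101000
10100001100
10110011010
10101110011
10101001110
10101111001

10101111001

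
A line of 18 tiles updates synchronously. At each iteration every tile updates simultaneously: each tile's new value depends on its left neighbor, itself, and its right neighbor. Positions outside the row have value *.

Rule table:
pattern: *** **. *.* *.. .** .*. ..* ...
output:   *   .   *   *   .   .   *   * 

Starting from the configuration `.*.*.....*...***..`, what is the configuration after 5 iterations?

*.*.*.*.*.*.*.*.*.

*.*.*****.***.*.**
.*.*.***.*.*.*.*.*
*.*.*.*.*.*.*.*.*.
.*.*.*.*.*.*.*.*.*
*.*.*.*.*.*.*.*.*.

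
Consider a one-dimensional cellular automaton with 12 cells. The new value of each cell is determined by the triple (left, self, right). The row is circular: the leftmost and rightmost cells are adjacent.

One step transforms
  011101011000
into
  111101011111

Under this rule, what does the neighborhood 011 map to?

At position 1 the neighborhood is 011; the next row has 1 there.

1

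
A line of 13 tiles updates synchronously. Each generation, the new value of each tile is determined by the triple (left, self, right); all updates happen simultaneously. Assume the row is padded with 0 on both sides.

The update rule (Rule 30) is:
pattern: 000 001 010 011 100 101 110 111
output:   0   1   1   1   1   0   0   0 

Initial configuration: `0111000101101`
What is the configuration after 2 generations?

1011101001111

generation 1: 1100101101001
generation 2: 1011101001111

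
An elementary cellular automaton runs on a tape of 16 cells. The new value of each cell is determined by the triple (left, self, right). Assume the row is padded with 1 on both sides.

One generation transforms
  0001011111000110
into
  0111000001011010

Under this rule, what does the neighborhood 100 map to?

0

At position 0 the neighborhood is 100; the next row has 0 there.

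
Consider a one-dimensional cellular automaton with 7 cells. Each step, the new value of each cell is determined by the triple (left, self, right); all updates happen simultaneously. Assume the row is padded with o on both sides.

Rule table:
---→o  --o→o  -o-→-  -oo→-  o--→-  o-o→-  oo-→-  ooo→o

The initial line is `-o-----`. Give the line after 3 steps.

-----oo

step 1: ---oooo
step 2: -oo-ooo
step 3: -----oo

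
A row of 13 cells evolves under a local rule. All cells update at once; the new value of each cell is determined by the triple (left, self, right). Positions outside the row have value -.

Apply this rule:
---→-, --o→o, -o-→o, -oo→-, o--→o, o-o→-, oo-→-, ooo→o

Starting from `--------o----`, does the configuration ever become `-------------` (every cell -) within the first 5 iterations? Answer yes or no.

-------ooo---
------o-o-o--
-----oo-o-oo-
----o---o---o
---ooo-ooo-oo
iteration 5 is ---ooo-ooo-oo, still not uniform -

no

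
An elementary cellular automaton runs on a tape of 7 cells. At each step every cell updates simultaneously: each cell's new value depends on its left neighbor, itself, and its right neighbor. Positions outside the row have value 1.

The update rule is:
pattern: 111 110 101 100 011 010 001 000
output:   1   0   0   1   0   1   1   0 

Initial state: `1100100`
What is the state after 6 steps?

step 1: 1011111
step 2: 0001111
step 3: 1010111
step 4: 0010011
step 5: 1111101
step 6: 1111000

1111000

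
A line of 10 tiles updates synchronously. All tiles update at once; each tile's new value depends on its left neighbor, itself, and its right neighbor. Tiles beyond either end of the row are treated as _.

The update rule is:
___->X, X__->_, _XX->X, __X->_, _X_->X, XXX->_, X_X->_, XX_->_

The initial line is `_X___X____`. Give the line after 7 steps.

_X_X_X_X_X

_X_X_X_XXX
_X_X_X_X__
_X_X_X_X_X
_X_X_X_X_X  (fixed point — unchanged through step 7)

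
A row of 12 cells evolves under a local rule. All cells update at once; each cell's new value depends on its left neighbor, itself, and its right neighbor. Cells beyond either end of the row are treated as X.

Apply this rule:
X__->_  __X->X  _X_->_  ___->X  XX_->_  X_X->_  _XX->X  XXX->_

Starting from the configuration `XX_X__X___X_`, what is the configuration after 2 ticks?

_XXXX__XX__X

_____X__XX__
_XXXX__XX__X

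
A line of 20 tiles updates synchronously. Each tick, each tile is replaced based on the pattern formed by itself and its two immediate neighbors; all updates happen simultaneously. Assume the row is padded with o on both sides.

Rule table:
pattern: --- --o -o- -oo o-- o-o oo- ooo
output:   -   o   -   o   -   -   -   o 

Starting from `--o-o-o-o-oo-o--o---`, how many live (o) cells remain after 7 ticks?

9

-o--------o----o---o
---------o----o---oo
--------o----o---ooo
-------o----o---oooo
------o----o---ooooo
-----o----o---oooooo
----o----o---ooooooo
count of o: 9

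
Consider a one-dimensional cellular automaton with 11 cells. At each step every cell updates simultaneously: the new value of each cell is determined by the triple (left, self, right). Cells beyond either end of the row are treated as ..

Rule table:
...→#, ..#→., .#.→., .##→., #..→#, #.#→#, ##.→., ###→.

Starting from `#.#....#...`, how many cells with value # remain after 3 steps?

7

step 1: .#.###..###
step 2: ..#...#....
step 3: #..##..####
count of #: 7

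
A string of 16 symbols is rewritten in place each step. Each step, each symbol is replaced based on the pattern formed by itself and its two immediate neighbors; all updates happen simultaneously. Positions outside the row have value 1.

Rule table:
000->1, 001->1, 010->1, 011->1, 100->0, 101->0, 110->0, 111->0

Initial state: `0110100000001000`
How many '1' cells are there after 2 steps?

5

step 1: 0100101111111011
step 2: 0101101000000010
count of 1: 5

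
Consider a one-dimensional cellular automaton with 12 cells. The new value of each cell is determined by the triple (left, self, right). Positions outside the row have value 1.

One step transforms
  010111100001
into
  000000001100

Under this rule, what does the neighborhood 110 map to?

At position 6 the neighborhood is 110; the next row has 0 there.

0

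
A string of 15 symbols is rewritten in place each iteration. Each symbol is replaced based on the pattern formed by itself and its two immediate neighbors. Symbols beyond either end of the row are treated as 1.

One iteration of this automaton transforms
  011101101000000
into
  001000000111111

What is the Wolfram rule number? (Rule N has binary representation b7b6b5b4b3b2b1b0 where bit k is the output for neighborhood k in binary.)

147

position 2: 111 → 1  (bit 7 = 1)
position 3: 110 → 0  (bit 6 = 0)
position 0: 101 → 0  (bit 5 = 0)
position 9: 100 → 1  (bit 4 = 1)
position 1: 011 → 0  (bit 3 = 0)
position 8: 010 → 0  (bit 2 = 0)
position 14: 001 → 1  (bit 1 = 1)
position 10: 000 → 1  (bit 0 = 1)
bits b7..b0 = 10010011 = 147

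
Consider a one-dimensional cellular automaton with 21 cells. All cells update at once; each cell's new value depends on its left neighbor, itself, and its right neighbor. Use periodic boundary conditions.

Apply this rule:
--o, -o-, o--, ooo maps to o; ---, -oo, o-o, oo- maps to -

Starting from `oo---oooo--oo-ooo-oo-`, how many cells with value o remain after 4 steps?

step 1: --o-o-oo-oo----o-----
step 2: -oo-o------o--ooo----
step 3: o---oo----oooo-o-o---
step 4: oo-o--o--o-oo--o-oo-o
count of o: 11

11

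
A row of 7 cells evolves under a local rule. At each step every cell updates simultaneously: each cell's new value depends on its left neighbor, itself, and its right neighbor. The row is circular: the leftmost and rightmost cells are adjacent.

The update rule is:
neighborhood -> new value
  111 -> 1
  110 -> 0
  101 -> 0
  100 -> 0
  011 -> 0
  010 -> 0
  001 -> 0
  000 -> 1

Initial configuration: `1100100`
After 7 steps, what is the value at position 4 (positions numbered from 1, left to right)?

1

0000000
1111111
1111111  (fixed point — unchanged through step 7)
position 4 holds 1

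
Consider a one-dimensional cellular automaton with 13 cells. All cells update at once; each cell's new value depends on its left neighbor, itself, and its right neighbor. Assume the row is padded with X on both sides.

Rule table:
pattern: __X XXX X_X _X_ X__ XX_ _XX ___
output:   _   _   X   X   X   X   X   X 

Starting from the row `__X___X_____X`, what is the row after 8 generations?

__XXXXX______

X_XXX_XXXXX_X
XXX_XXX___XXX
__XXX_XXX_X__
X_X_XXX_XXXX_
XXXXX_XXX__XX
____XXX_XX_X_
XXX_X_XXXXXXX
__XXXXX______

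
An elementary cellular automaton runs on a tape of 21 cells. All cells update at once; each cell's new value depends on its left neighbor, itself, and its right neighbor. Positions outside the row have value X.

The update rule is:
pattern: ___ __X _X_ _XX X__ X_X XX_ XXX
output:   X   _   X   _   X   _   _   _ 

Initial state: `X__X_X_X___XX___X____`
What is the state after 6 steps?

step 1: _X_X_X_XXX___XX_XXXX_
step 2: _X_X_X____XX_________
step 3: _X_X_XXXX___XXXXXXXX_
step 4: _X_X_____XX__________
step 5: _X_XXXXX___XXXXXXXXX_
step 6: _X______XX___________

_X______XX___________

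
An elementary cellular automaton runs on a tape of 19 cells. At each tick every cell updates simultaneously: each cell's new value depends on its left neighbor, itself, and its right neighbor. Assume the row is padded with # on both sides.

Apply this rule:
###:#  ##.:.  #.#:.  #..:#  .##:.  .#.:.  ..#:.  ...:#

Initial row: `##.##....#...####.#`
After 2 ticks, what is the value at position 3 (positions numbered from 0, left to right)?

#....###..##..##...
.###..#.#...#...##.
position 3 holds #

#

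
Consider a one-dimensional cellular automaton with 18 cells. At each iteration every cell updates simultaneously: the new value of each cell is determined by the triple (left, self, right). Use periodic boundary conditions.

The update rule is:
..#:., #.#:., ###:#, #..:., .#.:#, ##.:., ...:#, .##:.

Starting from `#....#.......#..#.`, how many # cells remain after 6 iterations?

7

#.##.#.#####.#..#.
#....#..###..#..#.
#.##.#...#...#..#.
#....#.#.#.#.#..#.
#.##.#.#.#.#.#..#.
#....#.#.#.#.#..#.
count of #: 7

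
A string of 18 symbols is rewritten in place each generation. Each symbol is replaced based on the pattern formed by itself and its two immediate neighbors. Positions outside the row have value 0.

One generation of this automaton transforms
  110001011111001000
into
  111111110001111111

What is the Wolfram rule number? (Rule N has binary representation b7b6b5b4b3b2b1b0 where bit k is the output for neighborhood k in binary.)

position 8: 111 → 0  (bit 7 = 0)
position 1: 110 → 1  (bit 6 = 1)
position 6: 101 → 1  (bit 5 = 1)
position 2: 100 → 1  (bit 4 = 1)
position 0: 011 → 1  (bit 3 = 1)
position 5: 010 → 1  (bit 2 = 1)
position 4: 001 → 1  (bit 1 = 1)
position 3: 000 → 1  (bit 0 = 1)
bits b7..b0 = 01111111 = 127

127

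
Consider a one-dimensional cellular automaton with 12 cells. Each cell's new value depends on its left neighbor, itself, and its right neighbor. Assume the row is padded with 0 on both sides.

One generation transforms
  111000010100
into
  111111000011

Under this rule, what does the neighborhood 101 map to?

At position 8 the neighborhood is 101; the next row has 0 there.

0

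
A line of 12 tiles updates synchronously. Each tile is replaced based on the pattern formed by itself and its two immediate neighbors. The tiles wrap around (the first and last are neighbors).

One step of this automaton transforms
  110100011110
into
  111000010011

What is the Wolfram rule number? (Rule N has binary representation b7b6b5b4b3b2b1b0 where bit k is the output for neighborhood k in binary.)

position 8: 111 → 0  (bit 7 = 0)
position 1: 110 → 1  (bit 6 = 1)
position 2: 101 → 1  (bit 5 = 1)
position 4: 100 → 0  (bit 4 = 0)
position 0: 011 → 1  (bit 3 = 1)
position 3: 010 → 0  (bit 2 = 0)
position 6: 001 → 0  (bit 1 = 0)
position 5: 000 → 0  (bit 0 = 0)
bits b7..b0 = 01101000 = 104

104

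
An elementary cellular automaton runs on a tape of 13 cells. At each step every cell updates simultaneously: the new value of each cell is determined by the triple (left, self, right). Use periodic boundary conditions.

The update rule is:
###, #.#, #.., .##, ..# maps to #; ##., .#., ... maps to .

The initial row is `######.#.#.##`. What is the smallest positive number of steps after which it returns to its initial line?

13

step 1: #####.#.#.###
step 2: ####.#.#.####
step 3: ###.#.#.#####
step 4: ##.#.#.######
step 5: #.#.#.#######
step 6: .#.#.########
step 7: #.#.########.
step 8: .#.########.#
step 9: #.########.#.
step 10: .########.#.#
step 11: ########.#.#.
step 12: #######.#.#.#
step 13: ######.#.#.##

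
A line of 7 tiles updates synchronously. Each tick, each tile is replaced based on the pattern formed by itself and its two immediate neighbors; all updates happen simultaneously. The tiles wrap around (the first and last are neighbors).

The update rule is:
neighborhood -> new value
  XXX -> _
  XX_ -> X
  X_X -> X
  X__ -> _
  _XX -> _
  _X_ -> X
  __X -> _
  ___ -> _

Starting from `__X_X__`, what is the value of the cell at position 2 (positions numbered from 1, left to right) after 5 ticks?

__XXX__
____X__
____X__  (fixed point — unchanged through tick 5)
position 2 holds _

_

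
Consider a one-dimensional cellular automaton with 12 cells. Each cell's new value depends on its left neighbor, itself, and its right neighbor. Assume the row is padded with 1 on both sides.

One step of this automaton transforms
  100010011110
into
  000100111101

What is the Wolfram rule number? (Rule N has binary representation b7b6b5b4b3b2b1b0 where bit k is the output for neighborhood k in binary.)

170

position 8: 111 → 1  (bit 7 = 1)
position 0: 110 → 0  (bit 6 = 0)
position 11: 101 → 1  (bit 5 = 1)
position 1: 100 → 0  (bit 4 = 0)
position 7: 011 → 1  (bit 3 = 1)
position 4: 010 → 0  (bit 2 = 0)
position 3: 001 → 1  (bit 1 = 1)
position 2: 000 → 0  (bit 0 = 0)
bits b7..b0 = 10101010 = 170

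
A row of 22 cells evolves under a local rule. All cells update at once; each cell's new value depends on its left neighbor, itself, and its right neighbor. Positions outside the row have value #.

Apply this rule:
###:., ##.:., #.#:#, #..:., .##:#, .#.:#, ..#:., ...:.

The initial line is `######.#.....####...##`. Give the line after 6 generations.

......##.....#......#.
......#......#......##
......#......#......#.
......#......#......##  (repeats generation 2; period 2)
generation 6: ......#......#......##

......#......#......##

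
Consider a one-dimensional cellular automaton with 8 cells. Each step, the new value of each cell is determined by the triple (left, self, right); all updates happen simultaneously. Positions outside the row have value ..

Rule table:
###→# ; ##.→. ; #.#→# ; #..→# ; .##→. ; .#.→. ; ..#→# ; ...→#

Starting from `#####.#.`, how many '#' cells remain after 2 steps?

.###.#.#
#.#.#.#.
count of #: 4

4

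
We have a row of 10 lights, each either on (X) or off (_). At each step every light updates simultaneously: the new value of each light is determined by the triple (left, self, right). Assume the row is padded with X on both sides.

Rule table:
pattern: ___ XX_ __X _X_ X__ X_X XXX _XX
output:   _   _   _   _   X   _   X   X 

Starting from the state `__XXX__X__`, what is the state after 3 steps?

X__X___X__

X_XX_X__X_
__X___X___
X__X___X__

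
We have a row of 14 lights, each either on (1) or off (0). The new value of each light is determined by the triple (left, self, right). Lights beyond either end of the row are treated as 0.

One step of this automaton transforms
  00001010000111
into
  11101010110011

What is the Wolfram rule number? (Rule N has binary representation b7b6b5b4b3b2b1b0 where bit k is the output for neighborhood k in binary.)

position 12: 111 → 1  (bit 7 = 1)
position 13: 110 → 1  (bit 6 = 1)
position 5: 101 → 0  (bit 5 = 0)
position 7: 100 → 0  (bit 4 = 0)
position 11: 011 → 0  (bit 3 = 0)
position 4: 010 → 1  (bit 2 = 1)
position 3: 001 → 0  (bit 1 = 0)
position 0: 000 → 1  (bit 0 = 1)
bits b7..b0 = 11000101 = 197

197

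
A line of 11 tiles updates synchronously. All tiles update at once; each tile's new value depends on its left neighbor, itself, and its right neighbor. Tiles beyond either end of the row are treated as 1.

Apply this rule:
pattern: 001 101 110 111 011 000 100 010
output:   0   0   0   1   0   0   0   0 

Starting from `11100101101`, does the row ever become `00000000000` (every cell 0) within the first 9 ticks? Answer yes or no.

yes

11000000000
10000000000
00000000000
all cells are 0 at tick 3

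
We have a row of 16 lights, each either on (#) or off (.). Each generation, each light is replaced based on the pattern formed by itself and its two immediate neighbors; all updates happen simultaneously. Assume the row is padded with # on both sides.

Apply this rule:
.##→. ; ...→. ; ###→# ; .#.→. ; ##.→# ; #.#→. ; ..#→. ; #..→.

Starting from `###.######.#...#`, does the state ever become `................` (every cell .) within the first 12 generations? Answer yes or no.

no

###..#####......
###...####......
###....###......
###.....##......
###......#......
###.............
###.............  (fixed point — unchanged through generation 12)
generation 12 is ###............., still not uniform .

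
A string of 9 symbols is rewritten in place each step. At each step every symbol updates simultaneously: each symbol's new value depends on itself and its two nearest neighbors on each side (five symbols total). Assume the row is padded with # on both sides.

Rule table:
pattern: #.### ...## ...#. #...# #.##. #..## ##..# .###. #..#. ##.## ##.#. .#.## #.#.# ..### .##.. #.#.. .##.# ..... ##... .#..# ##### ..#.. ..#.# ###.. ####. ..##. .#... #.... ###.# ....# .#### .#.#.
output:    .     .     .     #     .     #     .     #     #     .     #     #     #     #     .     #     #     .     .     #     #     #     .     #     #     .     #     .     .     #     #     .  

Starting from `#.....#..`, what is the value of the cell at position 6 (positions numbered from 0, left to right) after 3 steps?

step 1: #...#.###
step 2: #.#..#.##
step 3: .####.#.#
position 6 holds #

#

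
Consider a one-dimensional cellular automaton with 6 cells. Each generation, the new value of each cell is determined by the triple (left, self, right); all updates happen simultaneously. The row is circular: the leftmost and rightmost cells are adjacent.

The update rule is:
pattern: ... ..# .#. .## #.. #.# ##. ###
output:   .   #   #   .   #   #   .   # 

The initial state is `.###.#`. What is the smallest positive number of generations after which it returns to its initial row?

2

#.#.##
.###.#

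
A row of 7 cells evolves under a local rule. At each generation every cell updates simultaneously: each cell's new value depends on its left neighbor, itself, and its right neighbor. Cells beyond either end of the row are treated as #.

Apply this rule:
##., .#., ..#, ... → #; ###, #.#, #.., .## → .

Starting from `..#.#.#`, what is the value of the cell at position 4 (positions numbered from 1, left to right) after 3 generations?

.

.##.#..
..#.#.#  (repeats generation 0; period 2)
generation 3: .##.#..
position 4 holds .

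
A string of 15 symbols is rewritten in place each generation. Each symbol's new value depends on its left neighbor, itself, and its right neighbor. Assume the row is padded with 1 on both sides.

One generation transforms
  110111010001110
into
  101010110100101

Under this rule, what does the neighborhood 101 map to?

At position 2 the neighborhood is 101; the next row has 1 there.

1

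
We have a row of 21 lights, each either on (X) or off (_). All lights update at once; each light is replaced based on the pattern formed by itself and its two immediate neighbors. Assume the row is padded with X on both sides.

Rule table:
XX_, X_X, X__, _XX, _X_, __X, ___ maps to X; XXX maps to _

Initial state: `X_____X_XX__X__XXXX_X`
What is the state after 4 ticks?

XXXXXXXXXXXXXXXX__XXX
_______________XXXX__
XXXXXXXXXXXXXXXX__XXX  (repeats tick 1; period 2)
tick 4: _______________XXXX__

_______________XXXX__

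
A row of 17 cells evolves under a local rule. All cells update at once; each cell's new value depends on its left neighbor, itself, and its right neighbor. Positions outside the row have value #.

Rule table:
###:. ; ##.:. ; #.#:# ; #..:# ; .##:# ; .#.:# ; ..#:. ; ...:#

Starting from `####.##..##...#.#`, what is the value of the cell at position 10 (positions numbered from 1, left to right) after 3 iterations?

.

....##.#.#.##.###
###.#.######.##..
...####.....##.#.
position 10 holds .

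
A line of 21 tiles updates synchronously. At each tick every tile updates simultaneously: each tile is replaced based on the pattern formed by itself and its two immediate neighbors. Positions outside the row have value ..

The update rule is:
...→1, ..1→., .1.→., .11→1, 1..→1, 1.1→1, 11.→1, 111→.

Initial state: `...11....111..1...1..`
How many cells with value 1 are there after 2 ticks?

11.11111.1.11..11..11
1111...11.1111.111.11
count of 1: 15

15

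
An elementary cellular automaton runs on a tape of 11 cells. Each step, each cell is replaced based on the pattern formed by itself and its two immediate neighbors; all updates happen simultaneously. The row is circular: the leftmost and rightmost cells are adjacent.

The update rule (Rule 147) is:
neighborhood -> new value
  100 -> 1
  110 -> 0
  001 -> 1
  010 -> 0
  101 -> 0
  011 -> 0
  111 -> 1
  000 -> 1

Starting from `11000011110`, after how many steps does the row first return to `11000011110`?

11

00111101100
11011000011
10000111101
01111011000
10110000111
00001111011
11110110000
01100001111
00011110110
11101100001
11000011110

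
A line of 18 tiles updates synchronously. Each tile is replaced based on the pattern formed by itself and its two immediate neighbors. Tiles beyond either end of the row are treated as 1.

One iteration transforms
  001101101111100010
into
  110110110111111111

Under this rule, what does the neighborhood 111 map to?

1

At position 9 the neighborhood is 111; the next row has 1 there.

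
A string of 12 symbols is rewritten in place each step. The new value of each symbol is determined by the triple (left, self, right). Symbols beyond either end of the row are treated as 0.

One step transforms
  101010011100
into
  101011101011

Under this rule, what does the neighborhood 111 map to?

1

At position 8 the neighborhood is 111; the next row has 1 there.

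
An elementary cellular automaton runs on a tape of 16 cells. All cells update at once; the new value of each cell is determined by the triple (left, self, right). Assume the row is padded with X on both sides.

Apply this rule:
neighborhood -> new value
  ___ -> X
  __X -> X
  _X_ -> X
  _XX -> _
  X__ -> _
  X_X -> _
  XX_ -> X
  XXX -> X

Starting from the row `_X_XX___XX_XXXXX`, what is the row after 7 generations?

_X__X_XX_X__XXXX
_X_XX__X_X_X_XXX
_X__X_XX_X_X__XX
_X_XX__X_X_X_X_X
_X__X_XX_X_X_X__
_X_XX__X_X_X_X_X  (repeats generation 4; period 2)
generation 7: _X__X_XX_X_X_X__

_X__X_XX_X_X_X__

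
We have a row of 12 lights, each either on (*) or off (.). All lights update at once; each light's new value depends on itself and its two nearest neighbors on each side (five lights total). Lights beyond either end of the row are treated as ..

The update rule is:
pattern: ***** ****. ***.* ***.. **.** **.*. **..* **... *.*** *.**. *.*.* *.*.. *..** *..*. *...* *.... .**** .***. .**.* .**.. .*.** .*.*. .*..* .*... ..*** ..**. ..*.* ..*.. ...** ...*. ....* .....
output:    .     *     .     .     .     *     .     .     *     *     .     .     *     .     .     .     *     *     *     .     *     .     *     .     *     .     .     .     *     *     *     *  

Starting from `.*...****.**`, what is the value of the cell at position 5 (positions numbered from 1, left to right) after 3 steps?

*...****..*.
...****.....
******...***
position 5 holds *

*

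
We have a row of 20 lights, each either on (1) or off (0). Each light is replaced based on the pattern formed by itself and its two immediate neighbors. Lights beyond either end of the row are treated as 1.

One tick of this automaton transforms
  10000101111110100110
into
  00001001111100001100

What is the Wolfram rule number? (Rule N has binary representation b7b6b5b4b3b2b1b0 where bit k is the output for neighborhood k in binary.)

position 8: 111 → 1  (bit 7 = 1)
position 0: 110 → 0  (bit 6 = 0)
position 6: 101 → 0  (bit 5 = 0)
position 1: 100 → 0  (bit 4 = 0)
position 7: 011 → 1  (bit 3 = 1)
position 5: 010 → 0  (bit 2 = 0)
position 4: 001 → 1  (bit 1 = 1)
position 2: 000 → 0  (bit 0 = 0)
bits b7..b0 = 10001010 = 138

138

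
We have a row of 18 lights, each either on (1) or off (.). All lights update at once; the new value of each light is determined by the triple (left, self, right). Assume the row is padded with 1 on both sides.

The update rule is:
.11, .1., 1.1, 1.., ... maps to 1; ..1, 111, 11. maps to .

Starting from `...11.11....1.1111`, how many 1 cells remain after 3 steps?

9

11.1.11.111.111...
..1111.11..11..11.
1.1...11.1.1.1.1.1
count of 1: 9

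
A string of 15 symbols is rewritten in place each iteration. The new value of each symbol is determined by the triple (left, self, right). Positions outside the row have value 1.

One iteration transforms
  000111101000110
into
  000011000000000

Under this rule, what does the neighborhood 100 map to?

0

At position 0 the neighborhood is 100; the next row has 0 there.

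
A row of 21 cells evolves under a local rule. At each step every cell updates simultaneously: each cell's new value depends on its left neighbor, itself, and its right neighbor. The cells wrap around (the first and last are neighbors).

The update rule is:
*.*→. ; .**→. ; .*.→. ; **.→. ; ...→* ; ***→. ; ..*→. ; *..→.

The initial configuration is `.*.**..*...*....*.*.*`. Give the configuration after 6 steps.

.........*...**......
********...*....*****
.........*...**......  (repeats step 1; period 2)
step 6: ********...*....*****

********...*....*****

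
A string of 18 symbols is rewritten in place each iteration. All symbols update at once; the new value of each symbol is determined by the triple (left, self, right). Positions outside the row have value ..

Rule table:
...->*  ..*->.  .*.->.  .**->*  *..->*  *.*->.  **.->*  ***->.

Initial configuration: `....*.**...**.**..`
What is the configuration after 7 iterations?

iteration 1: ***...****.**.****
iteration 2: *.***.*..*.**.*..*
iteration 3: ..*.*..*...**..*..
iteration 4: *....*..**.***..**
iteration 5: .***..*.**.*.**.**
iteration 6: .*.**...**...**.**
iteration 7: ...****.****.**.**

...****.****.**.**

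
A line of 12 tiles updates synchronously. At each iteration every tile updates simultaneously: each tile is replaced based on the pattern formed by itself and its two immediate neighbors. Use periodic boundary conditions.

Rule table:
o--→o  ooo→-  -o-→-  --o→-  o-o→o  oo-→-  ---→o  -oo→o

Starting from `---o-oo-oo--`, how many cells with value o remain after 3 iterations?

7

iteration 1: oo--oo-oo-oo
iteration 2: --o-o-oo-oo-
iteration 3: o--o-oo-oo-o
count of o: 7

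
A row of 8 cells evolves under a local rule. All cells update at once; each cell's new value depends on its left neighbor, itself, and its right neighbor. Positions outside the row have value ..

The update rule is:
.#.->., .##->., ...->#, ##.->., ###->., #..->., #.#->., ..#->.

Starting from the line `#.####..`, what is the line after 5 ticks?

.......#

.......#
######..
.......#  (repeats tick 1; period 2)
tick 5: .......#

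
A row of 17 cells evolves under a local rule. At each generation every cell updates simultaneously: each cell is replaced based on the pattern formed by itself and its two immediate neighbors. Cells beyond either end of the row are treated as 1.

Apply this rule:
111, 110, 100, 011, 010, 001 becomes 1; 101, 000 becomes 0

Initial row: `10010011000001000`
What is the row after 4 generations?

11111111100011101
11111111110111101
11111111110111101  (fixed point — unchanged through generation 4)

11111111110111101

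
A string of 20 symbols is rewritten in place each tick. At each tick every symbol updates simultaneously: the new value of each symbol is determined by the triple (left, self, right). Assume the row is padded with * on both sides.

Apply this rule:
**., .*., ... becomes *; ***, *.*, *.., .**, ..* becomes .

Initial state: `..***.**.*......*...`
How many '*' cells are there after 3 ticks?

9

....*..*.*.****.*.*.
.**.*..*.*....*.*.*.
..*.*..*.*.**.*.*.*.
count of *: 9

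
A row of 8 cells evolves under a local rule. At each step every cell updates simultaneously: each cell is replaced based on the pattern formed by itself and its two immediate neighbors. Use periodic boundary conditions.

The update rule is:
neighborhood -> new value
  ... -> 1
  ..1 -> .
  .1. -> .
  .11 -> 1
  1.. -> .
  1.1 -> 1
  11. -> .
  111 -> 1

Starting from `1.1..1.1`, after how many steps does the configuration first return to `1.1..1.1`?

.1....11
1..11.1.
...1.1.1
.1..1.1.
.....1..
1111...1
111..1.1
11....11
1..11.11
...1.111
.1..111.
....11..
111.1..1
11.1...1
1.1..1.1

15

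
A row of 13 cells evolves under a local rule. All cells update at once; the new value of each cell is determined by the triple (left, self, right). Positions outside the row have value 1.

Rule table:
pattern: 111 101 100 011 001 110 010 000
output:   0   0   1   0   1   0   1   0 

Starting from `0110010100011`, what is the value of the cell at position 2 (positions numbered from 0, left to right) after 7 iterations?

1

0001110110100
1010000000111
0011000001000
1100100011101
0011110100000
1100000110001
0010001001010
position 2 holds 1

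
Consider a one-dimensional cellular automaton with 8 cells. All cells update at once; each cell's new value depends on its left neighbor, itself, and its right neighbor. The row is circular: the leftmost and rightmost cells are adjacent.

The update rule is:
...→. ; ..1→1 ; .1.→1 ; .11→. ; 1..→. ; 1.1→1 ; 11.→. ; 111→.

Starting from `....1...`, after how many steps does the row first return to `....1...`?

8

...11...
..1.....
.11.....
1.......
1......1
......1.
.....11.
....1...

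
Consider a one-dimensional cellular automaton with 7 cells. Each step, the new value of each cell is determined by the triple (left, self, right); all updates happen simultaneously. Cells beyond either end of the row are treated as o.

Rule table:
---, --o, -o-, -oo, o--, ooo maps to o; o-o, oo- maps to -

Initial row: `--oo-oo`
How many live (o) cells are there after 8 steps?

6

step 1: ooo--oo
step 2: oo-oooo
step 3: o--oooo
step 4: -oooooo
step 5: -oooooo  (fixed point — unchanged through step 8)
count of o: 6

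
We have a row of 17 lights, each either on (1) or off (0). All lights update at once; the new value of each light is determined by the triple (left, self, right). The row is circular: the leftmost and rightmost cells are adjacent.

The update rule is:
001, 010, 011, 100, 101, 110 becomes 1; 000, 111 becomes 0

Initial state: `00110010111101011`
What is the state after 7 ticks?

11111111100111111
00000000111100000
00000001100110000
00000011111111000
00000110000001100
00001111000011110
00011001100110011

00011001100110011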